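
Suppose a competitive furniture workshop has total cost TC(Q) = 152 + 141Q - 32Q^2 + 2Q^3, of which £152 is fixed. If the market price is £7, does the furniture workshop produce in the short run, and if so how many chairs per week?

Shut down

Variable cost is VC = 141Q - 32Q^2 + 2Q^3, so AVC = VC/Q = 141 - 32Q + 2Q^2 and MC = dTC/dQ = 141 - 64Q + 6Q^2.
The AVC parabola has its vertex at Q = 32/4 = 8, where AVC = 141 - 32·8 + 2·8^2 = £13.
P = £7 lies below min AVC = £13; no output level covers variable cost.
Best response: produce nothing and absorb the £152 fixed cost.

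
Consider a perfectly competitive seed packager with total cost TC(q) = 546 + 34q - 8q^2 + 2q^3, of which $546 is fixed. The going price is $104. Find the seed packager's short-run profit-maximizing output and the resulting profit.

Profit = -$246 at q = 5

AVC = 34 - 8q + 2q^2 has its minimum $26 at q = 2; price $104 clears that bar, so the firm operates.
With MC = 34 - 16q + 6q^2, P = MC on the upward-sloping part at q* = 5.
TR = 104·5 = 520. TC = 546 + 220 = 766. Profit = 520 − 766 = -$246.
By producing, the firm covers all variable cost plus $300 of fixed cost; shutting down would lose the full $546.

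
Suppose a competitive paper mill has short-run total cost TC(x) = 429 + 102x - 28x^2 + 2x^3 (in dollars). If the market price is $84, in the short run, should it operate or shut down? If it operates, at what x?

Produce at x = 9

From TC, MC = TC'(x) = 102 - 56x + 6x^2 and AVC = VC/x = 102 - 28x + 2x^2.
The AVC parabola has its vertex at x = 28/4 = 7, where AVC = 102 - 28·7 + 2·7^2 = $4.
Since P = $84 ≥ min AVC = $4, price covers variable cost and the firm should produce.
P = MC gives 18 - 56x + 6x^2 = 0, with roots 1/3 and 9. Take the larger (rising MC): x* = 9.
Check: AVC at x = 9 is $12 ≤ P, so revenue covers variable cost.
Profit = P·x − TC = 84·9 − 537 = $219.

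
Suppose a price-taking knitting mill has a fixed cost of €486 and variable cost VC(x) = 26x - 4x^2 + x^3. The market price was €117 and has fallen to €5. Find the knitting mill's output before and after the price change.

AVC = 26 - 4x + x^2, minimized at x = 2 where min AVC = €22. MC = 26 - 8x + 3x^2.
With P = €117 above the shutdown price, P = MC gives x = 7.
At P = €5 < min AVC = €22, price no longer covers variable cost at any output, so the firm shuts down: x = 0.

Output falls from 7 to 0 (the firm shuts down)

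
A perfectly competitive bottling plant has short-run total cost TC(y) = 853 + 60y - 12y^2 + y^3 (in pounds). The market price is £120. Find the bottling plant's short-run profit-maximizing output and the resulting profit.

Profit = -£53 at y = 10

AVC = 60 - 12y + y^2; min AVC = £24 at y = 6. Since P = £120 ≥ min AVC, the firm produces.
MC = 60 - 24y + 3y^2. Setting P = MC and taking the root on the rising branch gives y* = 10.
TR = 120·10 = 1200. TC = 853 + 400 = 1253. Profit = 1200 − 1253 = -£53.
That loss of £53 beats the £853 the firm would lose by shutting down; producing recovers £800 of fixed cost.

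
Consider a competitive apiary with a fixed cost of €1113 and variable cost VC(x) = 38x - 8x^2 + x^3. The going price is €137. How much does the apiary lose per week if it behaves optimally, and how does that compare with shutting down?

AVC = 38 - 8x + x^2; min AVC = €22 at x = 4. Since P = €137 ≥ min AVC, the firm produces.
With MC = 38 - 16x + 3x^2, P = MC on the upward-sloping part at x* = 9.
TR = 137·9 = 1233. TC = 1113 + 423 = 1536. Profit = 1233 − 1536 = -€303.
By producing, the firm covers all variable cost plus €810 of fixed cost; shutting down would lose the full €1113.

Profit = -€303 at x = 9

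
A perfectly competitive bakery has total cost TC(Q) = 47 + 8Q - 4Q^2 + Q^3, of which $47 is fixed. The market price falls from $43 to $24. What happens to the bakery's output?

Output falls from 5 to 4

AVC = 8 - 4Q + Q^2, minimized at Q = 2 where min AVC = $4. MC = 8 - 8Q + 3Q^2.
At P = $43 ≥ min AVC, set P = MC on the rising branch: Q = 5.
At P = $24 ≥ min AVC, set P = MC: Q = 4. The firm stays open but cuts output.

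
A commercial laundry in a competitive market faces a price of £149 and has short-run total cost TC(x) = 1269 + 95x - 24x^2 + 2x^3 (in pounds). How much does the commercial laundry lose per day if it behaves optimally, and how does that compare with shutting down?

AVC = 95 - 24x + 2x^2; min AVC = £23 at x = 6. Since P = £149 ≥ min AVC, the firm produces.
MC = 95 - 48x + 6x^2. Setting P = MC and taking the root on the rising branch gives x* = 9.
TR = 149·9 = 1341. TC = 1269 + 369 = 1638. Profit = 1341 − 1638 = -£297.
Shutting down would mean losing the fixed cost of £1269, so operating at a loss of £297 is better by £972.

Profit = -£297 at x = 9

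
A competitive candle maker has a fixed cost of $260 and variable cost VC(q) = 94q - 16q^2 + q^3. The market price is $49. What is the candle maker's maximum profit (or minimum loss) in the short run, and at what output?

Profit = -$98 at q = 9

AVC = 94 - 16q + q^2 has its minimum $30 at q = 8; price $49 clears that bar, so the firm operates.
With MC = 94 - 32q + 3q^2, P = MC on the upward-sloping part at q* = 9.
TR = 49·9 = 441. TC = 260 + 279 = 539. Profit = 441 − 539 = -$98.
By producing, the firm covers all variable cost plus $162 of fixed cost; shutting down would lose the full $260.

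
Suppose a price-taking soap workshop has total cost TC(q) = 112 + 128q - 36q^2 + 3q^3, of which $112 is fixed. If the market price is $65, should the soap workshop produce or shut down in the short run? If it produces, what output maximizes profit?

Produce at q = 7

Strip out fixed cost: VC = 128q - 36q^2 + 3q^3. Then AVC = 128 - 36q + 3q^2 and MC = 128 - 72q + 9q^2.
AVC is minimized where dAVC/dq = -36 + 6q = 0, at q = 6; min AVC = 128 - 36·6 + 3·6^2 = $20.
Since P = $65 ≥ min AVC = $20, price covers variable cost and the firm should produce.
P = MC gives 63 - 72q + 9q^2 = 0, with roots 1 and 7. Take the larger (rising MC): q* = 7.
Check: AVC at q = 7 is $23 ≤ P, so revenue covers variable cost.
Profit = P·q − TC = 65·7 − 273 = $182.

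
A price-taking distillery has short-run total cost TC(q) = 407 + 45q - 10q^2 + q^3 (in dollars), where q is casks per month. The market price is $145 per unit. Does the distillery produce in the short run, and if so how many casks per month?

Produce at q = 10

Strip out fixed cost: VC = 45q - 10q^2 + q^3. Then AVC = 45 - 10q + q^2 and MC = 45 - 20q + 3q^2.
AVC is minimized where dAVC/dq = -10 + 2q = 0, at q = 5; min AVC = 45 - 10·5 + 5^2 = $20.
Since P = $145 ≥ min AVC = $20, price covers variable cost and the firm should produce.
Set P = MC: 145 = 45 - 20q + 3q^2 → -100 - 20q + 3q^2 = 0. The roots are q = -10/3 and q = 10; the profit-maximizing output is on the rising part of MC, so q* = 10.
Check: AVC at q = 10 is $45 ≤ P, so revenue covers variable cost.
Profit = P·q − TC = 145·10 − 857 = $593.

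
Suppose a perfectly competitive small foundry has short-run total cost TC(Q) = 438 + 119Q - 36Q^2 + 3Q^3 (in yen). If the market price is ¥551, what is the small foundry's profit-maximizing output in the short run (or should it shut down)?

Variable cost is VC = 119Q - 36Q^2 + 3Q^3, so AVC = VC/Q = 119 - 36Q + 3Q^2 and MC = dTC/dQ = 119 - 72Q + 9Q^2.
AVC hits its minimum where MC = AVC, at Q = 6, giving min AVC = 119 - 36·6 + 3·6^2 = ¥11.
Because ¥551 ≥ ¥11, revenue can cover variable cost; the firm operates.
Solving P = MC: -432 - 72Q + 9Q^2 = 0 ⇒ Q = -4 or 12. On the upward-sloping branch, Q* = 12.
Check: AVC at Q = 12 is ¥119 ≤ P, so revenue covers variable cost.
Profit = P·Q − TC = 551·12 − 1866 = ¥4746.

Produce at Q = 12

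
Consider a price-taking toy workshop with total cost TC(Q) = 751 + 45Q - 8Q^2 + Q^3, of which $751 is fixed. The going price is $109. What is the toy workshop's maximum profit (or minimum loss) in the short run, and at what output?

Profit = -$239 at Q = 8

AVC = 45 - 8Q + Q^2 has its minimum $29 at Q = 4; price $109 clears that bar, so the firm operates.
MC = 45 - 16Q + 3Q^2. Setting P = MC and taking the root on the rising branch gives Q* = 8.
TR = 109·8 = 872. TC = 751 + 360 = 1111. Profit = 872 − 1111 = -$239.
That loss of $239 beats the $751 the firm would lose by shutting down; producing recovers $512 of fixed cost.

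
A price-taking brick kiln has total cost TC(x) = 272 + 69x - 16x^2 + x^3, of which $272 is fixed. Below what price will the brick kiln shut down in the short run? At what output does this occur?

$5 per unit, at x = 8

The firm shuts down when price falls below the minimum of average variable cost. AVC = VC/x = 69 - 16x + x^2.
dAVC/dx = -16 + 2x = 0 gives x = 8. min AVC = 69 - 16·8 + 8^2 = 5.
The firm shuts down for any P below $5.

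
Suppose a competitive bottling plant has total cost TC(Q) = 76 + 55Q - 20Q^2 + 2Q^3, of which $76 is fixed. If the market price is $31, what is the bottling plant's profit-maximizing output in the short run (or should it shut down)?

Produce at Q = 6

Strip out fixed cost: VC = 55Q - 20Q^2 + 2Q^3. Then AVC = 55 - 20Q + 2Q^2 and MC = 55 - 40Q + 6Q^2.
AVC hits its minimum where MC = AVC, at Q = 5, giving min AVC = 55 - 20·5 + 2·5^2 = $5.
Since P = $31 ≥ min AVC = $5, price covers variable cost and the firm should produce.
Solving P = MC: 24 - 40Q + 6Q^2 = 0 ⇒ Q = 2/3 or 6. On the upward-sloping branch, Q* = 6.
Check: AVC at Q = 6 is $7 ≤ P, so revenue covers variable cost.
Profit = P·Q − TC = 31·6 − 118 = $68.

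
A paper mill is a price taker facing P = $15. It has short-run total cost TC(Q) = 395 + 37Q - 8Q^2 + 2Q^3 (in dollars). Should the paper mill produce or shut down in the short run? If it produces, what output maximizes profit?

From TC, MC = TC'(Q) = 37 - 16Q + 6Q^2 and AVC = VC/Q = 37 - 8Q + 2Q^2.
The AVC parabola has its vertex at Q = 8/4 = 2, where AVC = 37 - 8·2 + 2·2^2 = $29.
P = $15 lies below min AVC = $29; no output level covers variable cost.
Shutting down limits the loss to fixed cost, $395.

Shut down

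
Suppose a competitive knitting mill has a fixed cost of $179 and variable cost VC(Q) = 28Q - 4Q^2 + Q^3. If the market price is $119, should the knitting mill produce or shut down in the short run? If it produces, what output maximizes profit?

Produce at Q = 7

Variable cost is VC = 28Q - 4Q^2 + Q^3, so AVC = VC/Q = 28 - 4Q + Q^2 and MC = dTC/dQ = 28 - 8Q + 3Q^2.
AVC is minimized where dAVC/dQ = -4 + 2Q = 0, at Q = 2; min AVC = 28 - 4·2 + 2^2 = $24.
Because $119 ≥ $24, revenue can cover variable cost; the firm operates.
P = MC gives -91 - 8Q + 3Q^2 = 0, with roots -13/3 and 7. Take the larger (rising MC): Q* = 7.
Check: AVC at Q = 7 is $49 ≤ P, so revenue covers variable cost.
Profit = P·Q − TC = 119·7 − 522 = $311.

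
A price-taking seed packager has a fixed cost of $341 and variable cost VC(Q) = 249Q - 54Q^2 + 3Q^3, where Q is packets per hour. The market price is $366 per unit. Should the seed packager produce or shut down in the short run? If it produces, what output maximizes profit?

Produce at Q = 13

From TC, MC = TC'(Q) = 249 - 108Q + 9Q^2 and AVC = VC/Q = 249 - 54Q + 3Q^2.
The AVC parabola has its vertex at Q = 54/6 = 9, where AVC = 249 - 54·9 + 3·9^2 = $6.
Because $366 ≥ $6, revenue can cover variable cost; the firm operates.
P = MC gives -117 - 108Q + 9Q^2 = 0, with roots -1 and 13. Take the larger (rising MC): Q* = 13.
Check: AVC at Q = 13 is $54 ≤ P, so revenue covers variable cost.
Profit = P·Q − TC = 366·13 − 1043 = $3715.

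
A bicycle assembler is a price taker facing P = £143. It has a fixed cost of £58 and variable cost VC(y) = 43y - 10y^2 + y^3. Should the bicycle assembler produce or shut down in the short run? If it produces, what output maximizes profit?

From TC, MC = TC'(y) = 43 - 20y + 3y^2 and AVC = VC/y = 43 - 10y + y^2.
AVC is minimized where dAVC/dy = -10 + 2y = 0, at y = 5; min AVC = 43 - 10·5 + 5^2 = £18.
P = £143 exceeds min AVC = £18, so the firm stays open.
P = MC gives -100 - 20y + 3y^2 = 0, with roots -10/3 and 10. Take the larger (rising MC): y* = 10.
Check: AVC at y = 10 is £43 ≤ P, so revenue covers variable cost.
Profit = P·y − TC = 143·10 − 488 = £942.

Produce at y = 10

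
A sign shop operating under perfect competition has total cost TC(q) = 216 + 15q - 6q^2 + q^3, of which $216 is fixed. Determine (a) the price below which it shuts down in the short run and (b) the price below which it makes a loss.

Shutdown price = $6; break-even price = $51

Shutdown price = min AVC. AVC = 15 - 6q + q^2, with vertex at q = 3 and minimum $6.
ATC = 216/q + 15 - 6q + q^2. Setting dATC/dq = −216/q^2 − 6 + 2q = 0 gives q = 6 (since 2·6^3 − 6·6^2 = 216).
min ATC = 216/6 + 15 − 6·6 + 6^2 = $51. That is the break-even price.
For $6 ≤ P < $51 the firm produces at a loss; below $6 it shuts down.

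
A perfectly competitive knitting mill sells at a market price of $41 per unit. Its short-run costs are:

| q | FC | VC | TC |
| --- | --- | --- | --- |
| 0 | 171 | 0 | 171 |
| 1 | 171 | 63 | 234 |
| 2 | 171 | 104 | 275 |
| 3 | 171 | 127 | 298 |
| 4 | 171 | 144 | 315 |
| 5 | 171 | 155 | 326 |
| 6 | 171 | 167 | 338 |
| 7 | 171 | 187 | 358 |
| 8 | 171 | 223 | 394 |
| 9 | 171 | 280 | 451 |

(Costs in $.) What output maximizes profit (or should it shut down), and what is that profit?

q = 8; profit = -$66

Profit at each row (π = 41q − TC): q=0: -171; q=1: -193; q=2: -193; q=3: -175; q=4: -151; q=5: -121; q=6: -92; q=7: -71; q=8: -66; q=9: -82.
Profit is maximized at q = 8. AVC there is 223/8 = $27.88 ≤ P, so producing beats shutting down (which would give -$171).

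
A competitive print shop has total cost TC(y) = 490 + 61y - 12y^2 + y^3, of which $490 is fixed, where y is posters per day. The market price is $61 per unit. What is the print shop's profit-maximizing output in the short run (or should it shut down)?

Produce at y = 8

From TC, MC = TC'(y) = 61 - 24y + 3y^2 and AVC = VC/y = 61 - 12y + y^2.
The AVC parabola has its vertex at y = 12/2 = 6, where AVC = 61 - 12·6 + 6^2 = $25.
Because $61 ≥ $25, revenue can cover variable cost; the firm operates.
Set P = MC: 61 = 61 - 24y + 3y^2 → -24y + 3y^2 = 0. The roots are y = 0 and y = 8; the profit-maximizing output is on the rising part of MC, so y* = 8.
Check: AVC at y = 8 is $29 ≤ P, so revenue covers variable cost.
Profit = P·y − TC = 61·8 − 722 = -$234, a loss, but smaller than the $490 fixed cost the firm would lose by shutting down.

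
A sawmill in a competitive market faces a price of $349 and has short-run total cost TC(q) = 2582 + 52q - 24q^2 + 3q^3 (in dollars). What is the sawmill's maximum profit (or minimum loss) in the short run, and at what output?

Profit = -$152 at q = 9

AVC = 52 - 24q + 3q^2; min AVC = $4 at q = 4. Since P = $349 ≥ min AVC, the firm produces.
With MC = 52 - 48q + 9q^2, P = MC on the upward-sloping part at q* = 9.
TR = 349·9 = 3141. TC = 2582 + 711 = 3293. Profit = 3141 − 3293 = -$152.
That loss of $152 beats the $2582 the firm would lose by shutting down; producing recovers $2430 of fixed cost.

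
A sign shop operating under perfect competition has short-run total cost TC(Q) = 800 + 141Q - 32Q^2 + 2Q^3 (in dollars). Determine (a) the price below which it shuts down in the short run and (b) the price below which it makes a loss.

AVC = 141 - 32Q + 2Q^2; minimized at Q = 8, giving min AVC = $13. That is the shutdown price.
ATC = 800/Q + 141 - 32Q + 2Q^2. Setting dATC/dQ = −800/Q^2 − 32 + 4Q = 0 gives Q = 10 (since 4·10^3 − 32·10^2 = 800).
min ATC = 800/10 + 141 − 32·10 + 2·10^2 = $101. That is the break-even price.
For $13 ≤ P < $101 the firm produces at a loss; below $13 it shuts down.

Shutdown price = $13; break-even price = $101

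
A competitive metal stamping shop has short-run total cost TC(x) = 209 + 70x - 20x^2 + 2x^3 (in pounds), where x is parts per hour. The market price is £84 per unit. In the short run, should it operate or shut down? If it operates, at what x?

From TC, MC = TC'(x) = 70 - 40x + 6x^2 and AVC = VC/x = 70 - 20x + 2x^2.
AVC is minimized where dAVC/dx = -20 + 4x = 0, at x = 5; min AVC = 70 - 20·5 + 2·5^2 = £20.
P = £84 exceeds min AVC = £20, so the firm stays open.
Set P = MC: 84 = 70 - 40x + 6x^2 → -14 - 40x + 6x^2 = 0. The roots are x = -1/3 and x = 7; the profit-maximizing output is on the rising part of MC, so x* = 7.
Check: AVC at x = 7 is £28 ≤ P, so revenue covers variable cost.
Profit = P·x − TC = 84·7 − 405 = £183.

Produce at x = 7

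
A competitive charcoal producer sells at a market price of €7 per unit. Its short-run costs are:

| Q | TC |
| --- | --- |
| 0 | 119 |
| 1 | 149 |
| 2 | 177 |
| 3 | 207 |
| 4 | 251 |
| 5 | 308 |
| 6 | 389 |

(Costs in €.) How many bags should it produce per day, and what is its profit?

Tabulate TR − TC: Q=0: -119; Q=1: -142; Q=2: -163; Q=3: -186; Q=4: -223; Q=5: -273; Q=6: -347.
Profit is highest at Q = 0. Equivalently, the lowest AVC in the table is 58/2 ≈ €29 at Q = 2, and P = €7 falls below it — price never covers variable cost, so the firm shuts down and loses only its fixed cost.

Q = 0 (shut down); profit = -€119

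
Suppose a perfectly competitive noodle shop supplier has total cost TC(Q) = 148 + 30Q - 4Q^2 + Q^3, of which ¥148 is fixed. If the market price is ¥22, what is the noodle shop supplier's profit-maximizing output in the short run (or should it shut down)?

Variable cost is VC = 30Q - 4Q^2 + Q^3, so AVC = VC/Q = 30 - 4Q + Q^2 and MC = dTC/dQ = 30 - 8Q + 3Q^2.
AVC hits its minimum where MC = AVC, at Q = 2, giving min AVC = 30 - 4·2 + 2^2 = ¥26.
P = ¥22 lies below min AVC = ¥26; no output level covers variable cost.
Shutting down limits the loss to fixed cost, ¥148.

Shut down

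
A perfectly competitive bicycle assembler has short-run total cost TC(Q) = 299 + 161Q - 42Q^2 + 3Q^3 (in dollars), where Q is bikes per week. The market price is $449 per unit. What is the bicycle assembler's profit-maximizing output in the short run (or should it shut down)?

Variable cost is VC = 161Q - 42Q^2 + 3Q^3, so AVC = VC/Q = 161 - 42Q + 3Q^2 and MC = dTC/dQ = 161 - 84Q + 9Q^2.
AVC hits its minimum where MC = AVC, at Q = 7, giving min AVC = 161 - 42·7 + 3·7^2 = $14.
Because $449 ≥ $14, revenue can cover variable cost; the firm operates.
Solving P = MC: -288 - 84Q + 9Q^2 = 0 ⇒ Q = -8/3 or 12. On the upward-sloping branch, Q* = 12.
Check: AVC at Q = 12 is $89 ≤ P, so revenue covers variable cost.
Profit = P·Q − TC = 449·12 − 1367 = $4021.

Produce at Q = 12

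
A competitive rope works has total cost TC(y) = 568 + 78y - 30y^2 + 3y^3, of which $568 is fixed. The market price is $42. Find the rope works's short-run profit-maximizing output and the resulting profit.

AVC = 78 - 30y + 3y^2; min AVC = $3 at y = 5. Since P = $42 ≥ min AVC, the firm produces.
MC = 78 - 60y + 9y^2. Setting P = MC and taking the root on the rising branch gives y* = 6.
TR = 42·6 = 252. TC = 568 + 36 = 604. Profit = 252 − 604 = -$352.
That loss of $352 beats the $568 the firm would lose by shutting down; producing recovers $216 of fixed cost.

Profit = -$352 at y = 6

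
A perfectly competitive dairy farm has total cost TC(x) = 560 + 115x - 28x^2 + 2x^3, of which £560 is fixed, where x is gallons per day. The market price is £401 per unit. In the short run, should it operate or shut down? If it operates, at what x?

From TC, MC = TC'(x) = 115 - 56x + 6x^2 and AVC = VC/x = 115 - 28x + 2x^2.
The AVC parabola has its vertex at x = 28/4 = 7, where AVC = 115 - 28·7 + 2·7^2 = £17.
Because £401 ≥ £17, revenue can cover variable cost; the firm operates.
P = MC gives -286 - 56x + 6x^2 = 0, with roots -11/3 and 13. Take the larger (rising MC): x* = 13.
Check: AVC at x = 13 is £89 ≤ P, so revenue covers variable cost.
Profit = P·x − TC = 401·13 − 1717 = £3496.

Produce at x = 13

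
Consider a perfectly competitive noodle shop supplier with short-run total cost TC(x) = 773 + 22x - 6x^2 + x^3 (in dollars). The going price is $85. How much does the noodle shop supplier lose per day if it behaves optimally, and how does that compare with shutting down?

AVC = 22 - 6x + x^2 has its minimum $13 at x = 3; price $85 clears that bar, so the firm operates.
With MC = 22 - 12x + 3x^2, P = MC on the upward-sloping part at x* = 7.
TR = 85·7 = 595. TC = 773 + 203 = 976. Profit = 595 − 976 = -$381.
That loss of $381 beats the $773 the firm would lose by shutting down; producing recovers $392 of fixed cost.

Profit = -$381 at x = 7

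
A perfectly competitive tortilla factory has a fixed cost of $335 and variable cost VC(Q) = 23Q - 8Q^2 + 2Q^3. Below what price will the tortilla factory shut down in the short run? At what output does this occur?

$15 per unit, at Q = 2

The firm shuts down when price falls below the minimum of average variable cost. AVC = VC/Q = 23 - 8Q + 2Q^2.
dAVC/dQ = -8 + 4Q = 0 gives Q = 2. min AVC = 23 - 8·2 + 2·2^2 = 15.
The firm shuts down for any P below $15.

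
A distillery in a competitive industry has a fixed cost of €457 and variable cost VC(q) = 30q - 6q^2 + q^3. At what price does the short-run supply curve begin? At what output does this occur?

Short-run supply begins at min AVC. From VC = 30q - 6q^2 + q^3, AVC = 30 - 6q + q^2.
dAVC/dq = -6 + 2q = 0 gives q = 3. min AVC = 30 - 6·3 + 3^2 = 21.
So the shutdown price is €21.

€21 per unit, at q = 3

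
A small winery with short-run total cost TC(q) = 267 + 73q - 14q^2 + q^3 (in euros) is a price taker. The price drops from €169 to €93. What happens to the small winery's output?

AVC = 73 - 14q + q^2, minimized at q = 7 where min AVC = €24. MC = 73 - 28q + 3q^2.
At P = €169 ≥ min AVC, set P = MC on the rising branch: q = 12.
At P = €93 ≥ min AVC, set P = MC: q = 10. The firm stays open but cuts output.

Output falls from 12 to 10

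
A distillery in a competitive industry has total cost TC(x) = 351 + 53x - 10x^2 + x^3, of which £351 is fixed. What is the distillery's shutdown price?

The firm shuts down when price falls below the minimum of average variable cost. AVC = VC/x = 53 - 10x + x^2.
At the minimum of AVC, MC = AVC. MC = 53 - 20x + 3x^2; setting MC = AVC gives 2x^2 - 10x = 0, so x = 5. min AVC = 28.
So the shutdown price is £28.

£28 per unit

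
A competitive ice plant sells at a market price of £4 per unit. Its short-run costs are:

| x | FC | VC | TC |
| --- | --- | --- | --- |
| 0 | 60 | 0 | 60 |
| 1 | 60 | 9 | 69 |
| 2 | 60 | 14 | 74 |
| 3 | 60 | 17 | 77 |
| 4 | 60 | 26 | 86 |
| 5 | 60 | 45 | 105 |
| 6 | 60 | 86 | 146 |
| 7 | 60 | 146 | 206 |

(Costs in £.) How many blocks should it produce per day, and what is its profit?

Tabulate TR − TC: x=0: -60; x=1: -65; x=2: -66; x=3: -65; x=4: -70; x=5: -85; x=6: -122; x=7: -178.
Profit is highest at x = 0. Equivalently, the lowest AVC in the table is 17/3 ≈ £5.67 at x = 3, and P = £4 falls below it — price never covers variable cost, so the firm shuts down and loses only its fixed cost.

x = 0 (shut down); profit = -£60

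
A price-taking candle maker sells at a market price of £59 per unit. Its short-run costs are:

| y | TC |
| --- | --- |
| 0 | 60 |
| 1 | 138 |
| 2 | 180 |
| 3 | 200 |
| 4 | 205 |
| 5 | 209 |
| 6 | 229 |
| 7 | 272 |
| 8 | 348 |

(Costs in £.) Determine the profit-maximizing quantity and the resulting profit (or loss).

Profit at each row (π = 59y − TC): y=0: -60; y=1: -79; y=2: -62; y=3: -23; y=4: 31; y=5: 86; y=6: 125; y=7: 141; y=8: 124.
Profit is maximized at y = 7. AVC there is 212/7 = £30.29 ≤ P, so producing beats shutting down (which would give -£60).

y = 7; profit = £141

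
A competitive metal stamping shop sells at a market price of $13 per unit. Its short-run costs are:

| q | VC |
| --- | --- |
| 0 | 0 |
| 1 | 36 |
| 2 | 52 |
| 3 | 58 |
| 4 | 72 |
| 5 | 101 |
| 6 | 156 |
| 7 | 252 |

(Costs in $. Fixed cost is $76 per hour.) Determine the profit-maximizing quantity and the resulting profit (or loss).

Compute π = P·q − TC at each output: q=0: -76; q=1: -99; q=2: -102; q=3: -95; q=4: -96; q=5: -112; q=6: -154; q=7: -237.
Profit is highest at q = 0. Equivalently, the lowest AVC in the table is 72/4 ≈ $18 at q = 4, and P = $13 falls below it — price never covers variable cost, so the firm shuts down and loses only its fixed cost.

q = 0 (shut down); profit = -$76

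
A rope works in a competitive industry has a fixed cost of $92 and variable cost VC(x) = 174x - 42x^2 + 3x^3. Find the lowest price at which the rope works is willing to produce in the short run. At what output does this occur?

Short-run supply begins at min AVC. From VC = 174x - 42x^2 + 3x^3, AVC = 174 - 42x + 3x^2.
dAVC/dx = -42 + 6x = 0 gives x = 7. min AVC = 174 - 42·7 + 3·7^2 = 27.
So the shutdown price is $27.

$27 per unit, at x = 7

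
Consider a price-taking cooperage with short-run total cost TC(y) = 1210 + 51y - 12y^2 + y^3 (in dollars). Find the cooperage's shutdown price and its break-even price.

Shutdown price = $15; break-even price = $150

Shutdown price = min AVC. AVC = 51 - 12y + y^2, with vertex at y = 6 and minimum $15.
ATC = 1210/y + 51 - 12y + y^2. Setting dATC/dy = −1210/y^2 − 12 + 2y = 0 gives y = 11 (since 2·11^3 − 12·11^2 = 1210).
min ATC = 1210/11 + 51 − 12·11 + 11^2 = $150. That is the break-even price.
Between these two prices the firm operates at a loss; above $150 it earns a profit.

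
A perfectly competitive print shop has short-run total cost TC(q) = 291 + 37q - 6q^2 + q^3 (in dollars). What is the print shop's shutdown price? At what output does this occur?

$28 per unit, at q = 3

Short-run supply begins at min AVC. From VC = 37q - 6q^2 + q^3, AVC = 37 - 6q + q^2.
At the minimum of AVC, MC = AVC. MC = 37 - 12q + 3q^2; setting MC = AVC gives 2q^2 - 6q = 0, so q = 3. min AVC = 28.
The firm shuts down for any P below $28.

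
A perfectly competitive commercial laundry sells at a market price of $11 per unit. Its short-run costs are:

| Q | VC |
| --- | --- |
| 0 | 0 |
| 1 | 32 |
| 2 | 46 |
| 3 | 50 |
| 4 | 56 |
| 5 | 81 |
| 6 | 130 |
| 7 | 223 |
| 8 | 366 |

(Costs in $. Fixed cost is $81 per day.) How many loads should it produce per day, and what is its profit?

Compute π = P·Q − TC at each output: Q=0: -81; Q=1: -102; Q=2: -105; Q=3: -98; Q=4: -93; Q=5: -107; Q=6: -145; Q=7: -227; Q=8: -359.
Profit is highest at Q = 0. Equivalently, the lowest AVC in the table is 56/4 ≈ $14 at Q = 4, and P = $11 falls below it — price never covers variable cost, so the firm shuts down and loses only its fixed cost.

Q = 0 (shut down); profit = -$81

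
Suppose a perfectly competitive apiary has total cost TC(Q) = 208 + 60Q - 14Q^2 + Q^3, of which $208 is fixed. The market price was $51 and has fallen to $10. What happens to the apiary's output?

Output falls from 9 to 0 (the firm shuts down)

MC = 60 - 28Q + 3Q^2; the shutdown threshold is min AVC = $11 (at Q = 7).
With P = $51 above the shutdown price, P = MC gives Q = 9.
At P = $10 < min AVC = $11, price no longer covers variable cost at any output, so the firm shuts down: Q = 0.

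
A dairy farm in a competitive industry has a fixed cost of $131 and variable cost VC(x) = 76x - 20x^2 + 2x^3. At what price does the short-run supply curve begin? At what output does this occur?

$26 per unit, at x = 5

Short-run supply begins at min AVC. From VC = 76x - 20x^2 + 2x^3, AVC = 76 - 20x + 2x^2.
At the minimum of AVC, MC = AVC. MC = 76 - 40x + 6x^2; setting MC = AVC gives 4x^2 - 20x = 0, so x = 5. min AVC = 26.
The firm shuts down for any P below $26.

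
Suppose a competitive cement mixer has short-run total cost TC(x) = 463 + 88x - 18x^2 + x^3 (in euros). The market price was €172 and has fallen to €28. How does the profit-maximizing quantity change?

Output falls from 14 to 10

AVC = 88 - 18x + x^2, minimized at x = 9 where min AVC = €7. MC = 88 - 36x + 3x^2.
At P = €172 ≥ min AVC, set P = MC on the rising branch: x = 14.
At P = €28 ≥ min AVC, set P = MC: x = 10. The firm stays open but cuts output.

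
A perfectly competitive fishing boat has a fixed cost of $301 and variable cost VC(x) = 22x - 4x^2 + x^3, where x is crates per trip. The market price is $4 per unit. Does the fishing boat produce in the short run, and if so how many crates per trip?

Variable cost is VC = 22x - 4x^2 + x^3, so AVC = VC/x = 22 - 4x + x^2 and MC = dTC/dx = 22 - 8x + 3x^2.
The AVC parabola has its vertex at x = 4/2 = 2, where AVC = 22 - 4·2 + 2^2 = $18.
Since P = $4 < min AVC = $18, price fails to cover variable cost at any output.
Shutting down limits the loss to fixed cost, $301.

Shut down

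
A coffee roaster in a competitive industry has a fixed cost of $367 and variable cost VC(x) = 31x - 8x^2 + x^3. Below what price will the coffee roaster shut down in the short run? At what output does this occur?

$15 per unit, at x = 4

The firm shuts down when price falls below the minimum of average variable cost. AVC = VC/x = 31 - 8x + x^2.
At the minimum of AVC, MC = AVC. MC = 31 - 16x + 3x^2; setting MC = AVC gives 2x^2 - 8x = 0, so x = 4. min AVC = 15.
So the shutdown price is $15.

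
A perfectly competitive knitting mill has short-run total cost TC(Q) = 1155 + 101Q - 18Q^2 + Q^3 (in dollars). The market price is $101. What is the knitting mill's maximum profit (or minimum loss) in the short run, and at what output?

Profit = -$291 at Q = 12

AVC = 101 - 18Q + Q^2 has its minimum $20 at Q = 9; price $101 clears that bar, so the firm operates.
MC = 101 - 36Q + 3Q^2. Setting P = MC and taking the root on the rising branch gives Q* = 12.
TR = 101·12 = 1212. TC = 1155 + 348 = 1503. Profit = 1212 − 1503 = -$291.
Shutting down would mean losing the fixed cost of $1155, so operating at a loss of $291 is better by $864.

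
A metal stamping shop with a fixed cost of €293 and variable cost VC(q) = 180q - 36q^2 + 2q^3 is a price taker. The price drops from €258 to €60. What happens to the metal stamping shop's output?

Output falls from 13 to 10

AVC = 180 - 36q + 2q^2, minimized at q = 9 where min AVC = €18. MC = 180 - 72q + 6q^2.
With P = €258 above the shutdown price, P = MC gives q = 13.
At P = €60 ≥ min AVC, set P = MC: q = 10. The firm stays open but cuts output.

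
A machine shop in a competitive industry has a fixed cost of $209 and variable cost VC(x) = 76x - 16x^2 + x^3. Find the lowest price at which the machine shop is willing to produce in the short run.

$12 per unit

The firm shuts down when price falls below the minimum of average variable cost. AVC = VC/x = 76 - 16x + x^2.
At the minimum of AVC, MC = AVC. MC = 76 - 32x + 3x^2; setting MC = AVC gives 2x^2 - 16x = 0, so x = 8. min AVC = 12.
For P < $12 the firm produces nothing.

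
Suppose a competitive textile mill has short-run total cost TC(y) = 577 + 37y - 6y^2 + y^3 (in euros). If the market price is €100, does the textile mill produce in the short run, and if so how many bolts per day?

Produce at y = 7

Variable cost is VC = 37y - 6y^2 + y^3, so AVC = VC/y = 37 - 6y + y^2 and MC = dTC/dy = 37 - 12y + 3y^2.
AVC is minimized where dAVC/dy = -6 + 2y = 0, at y = 3; min AVC = 37 - 6·3 + 3^2 = €28.
P = €100 exceeds min AVC = €28, so the firm stays open.
Set P = MC: 100 = 37 - 12y + 3y^2 → -63 - 12y + 3y^2 = 0. The roots are y = -3 and y = 7; the profit-maximizing output is on the rising part of MC, so y* = 7.
Check: AVC at y = 7 is €44 ≤ P, so revenue covers variable cost.
Profit = P·y − TC = 100·7 − 885 = -€185, a loss, but smaller than the €577 fixed cost the firm would lose by shutting down.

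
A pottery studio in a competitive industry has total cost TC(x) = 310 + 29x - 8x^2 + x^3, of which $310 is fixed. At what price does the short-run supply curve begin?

The shutdown price is the minimum of AVC. VC = 29x - 8x^2 + x^3, so AVC = 29 - 8x + x^2.
At the minimum of AVC, MC = AVC. MC = 29 - 16x + 3x^2; setting MC = AVC gives 2x^2 - 8x = 0, so x = 4. min AVC = 13.
The firm shuts down for any P below $13.

$13 per unit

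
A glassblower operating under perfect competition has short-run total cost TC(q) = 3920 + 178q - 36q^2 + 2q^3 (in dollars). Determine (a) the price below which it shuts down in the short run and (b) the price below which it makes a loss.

Shutdown price = $16; break-even price = $346

Shutdown price = min AVC. AVC = 178 - 36q + 2q^2, with vertex at q = 9 and minimum $16.
ATC = 3920/q + 178 - 36q + 2q^2. Setting dATC/dq = −3920/q^2 − 36 + 4q = 0 gives q = 14 (since 4·14^3 − 36·14^2 = 3920).
min ATC = 3920/14 + 178 − 36·14 + 2·14^2 = $346. That is the break-even price.
For $16 ≤ P < $346 the firm produces at a loss; below $16 it shuts down.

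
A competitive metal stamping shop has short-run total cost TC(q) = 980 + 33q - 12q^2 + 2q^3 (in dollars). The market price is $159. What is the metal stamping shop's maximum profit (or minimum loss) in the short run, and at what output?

Profit = -$196 at q = 7

AVC = 33 - 12q + 2q^2; min AVC = $15 at q = 3. Since P = $159 ≥ min AVC, the firm produces.
MC = 33 - 24q + 6q^2. Setting P = MC and taking the root on the rising branch gives q* = 7.
TR = 159·7 = 1113. TC = 980 + 329 = 1309. Profit = 1113 − 1309 = -$196.
Shutting down would mean losing the fixed cost of $980, so operating at a loss of $196 is better by $784.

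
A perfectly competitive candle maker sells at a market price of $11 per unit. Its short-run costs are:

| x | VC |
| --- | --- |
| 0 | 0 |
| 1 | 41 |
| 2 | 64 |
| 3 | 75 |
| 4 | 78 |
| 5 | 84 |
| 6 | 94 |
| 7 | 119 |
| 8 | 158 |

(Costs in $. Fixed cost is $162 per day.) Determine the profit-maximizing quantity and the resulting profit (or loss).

Tabulate TR − TC: x=0: -162; x=1: -192; x=2: -204; x=3: -204; x=4: -196; x=5: -191; x=6: -190; x=7: -204; x=8: -232.
Profit is highest at x = 0. Equivalently, the lowest AVC in the table is 94/6 ≈ $15.67 at x = 6, and P = $11 falls below it — price never covers variable cost, so the firm shuts down and loses only its fixed cost.

x = 0 (shut down); profit = -$162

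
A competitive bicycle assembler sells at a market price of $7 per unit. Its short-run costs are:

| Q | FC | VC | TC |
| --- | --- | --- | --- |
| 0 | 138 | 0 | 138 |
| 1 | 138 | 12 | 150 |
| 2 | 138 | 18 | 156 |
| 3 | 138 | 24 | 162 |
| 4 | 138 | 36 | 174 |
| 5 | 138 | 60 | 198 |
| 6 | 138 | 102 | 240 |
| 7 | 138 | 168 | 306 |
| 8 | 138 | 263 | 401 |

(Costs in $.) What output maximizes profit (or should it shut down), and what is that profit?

Q = 0 (shut down); profit = -$138

Tabulate TR − TC: Q=0: -138; Q=1: -143; Q=2: -142; Q=3: -141; Q=4: -146; Q=5: -163; Q=6: -198; Q=7: -257; Q=8: -345.
Profit is highest at Q = 0. Equivalently, the lowest AVC in the table is 24/3 ≈ $8 at Q = 3, and P = $7 falls below it — price never covers variable cost, so the firm shuts down and loses only its fixed cost.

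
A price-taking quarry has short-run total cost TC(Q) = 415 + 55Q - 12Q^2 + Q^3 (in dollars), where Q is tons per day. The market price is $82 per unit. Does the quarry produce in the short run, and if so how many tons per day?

Produce at Q = 9

Variable cost is VC = 55Q - 12Q^2 + Q^3, so AVC = VC/Q = 55 - 12Q + Q^2 and MC = dTC/dQ = 55 - 24Q + 3Q^2.
AVC hits its minimum where MC = AVC, at Q = 6, giving min AVC = 55 - 12·6 + 6^2 = $19.
Because $82 ≥ $19, revenue can cover variable cost; the firm operates.
P = MC gives -27 - 24Q + 3Q^2 = 0, with roots -1 and 9. Take the larger (rising MC): Q* = 9.
Check: AVC at Q = 9 is $28 ≤ P, so revenue covers variable cost.
Profit = P·Q − TC = 82·9 − 667 = $71.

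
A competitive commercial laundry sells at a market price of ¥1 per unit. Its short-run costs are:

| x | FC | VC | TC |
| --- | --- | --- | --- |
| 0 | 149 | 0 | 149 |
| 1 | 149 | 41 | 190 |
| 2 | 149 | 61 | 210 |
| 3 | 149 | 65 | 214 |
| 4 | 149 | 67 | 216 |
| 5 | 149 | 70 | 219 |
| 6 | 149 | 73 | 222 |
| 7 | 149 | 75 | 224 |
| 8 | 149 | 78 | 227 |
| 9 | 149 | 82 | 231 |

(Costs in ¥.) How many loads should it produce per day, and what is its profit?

Compute π = P·x − TC at each output: x=0: -149; x=1: -189; x=2: -208; x=3: -211; x=4: -212; x=5: -214; x=6: -216; x=7: -217; x=8: -219; x=9: -222.
Profit is highest at x = 0. Equivalently, the lowest AVC in the table is 82/9 ≈ ¥9.11 at x = 9, and P = ¥1 falls below it — price never covers variable cost, so the firm shuts down and loses only its fixed cost.

x = 0 (shut down); profit = -¥149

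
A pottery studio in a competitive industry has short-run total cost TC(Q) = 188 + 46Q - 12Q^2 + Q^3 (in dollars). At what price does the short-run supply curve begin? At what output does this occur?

$10 per unit, at Q = 6

Short-run supply begins at min AVC. From VC = 46Q - 12Q^2 + Q^3, AVC = 46 - 12Q + Q^2.
At the minimum of AVC, MC = AVC. MC = 46 - 24Q + 3Q^2; setting MC = AVC gives 2Q^2 - 12Q = 0, so Q = 6. min AVC = 10.
So the shutdown price is $10.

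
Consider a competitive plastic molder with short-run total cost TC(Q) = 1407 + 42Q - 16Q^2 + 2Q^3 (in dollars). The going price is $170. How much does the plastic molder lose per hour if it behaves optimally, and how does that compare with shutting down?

Profit = -$383 at Q = 8

AVC = 42 - 16Q + 2Q^2; min AVC = $10 at Q = 4. Since P = $170 ≥ min AVC, the firm produces.
With MC = 42 - 32Q + 6Q^2, P = MC on the upward-sloping part at Q* = 8.
TR = 170·8 = 1360. TC = 1407 + 336 = 1743. Profit = 1360 − 1743 = -$383.
By producing, the firm covers all variable cost plus $1024 of fixed cost; shutting down would lose the full $1407.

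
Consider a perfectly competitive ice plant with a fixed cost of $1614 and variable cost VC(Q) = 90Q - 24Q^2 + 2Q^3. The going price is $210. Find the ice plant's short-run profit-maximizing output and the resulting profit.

Profit = -$14 at Q = 10

AVC = 90 - 24Q + 2Q^2 has its minimum $18 at Q = 6; price $210 clears that bar, so the firm operates.
With MC = 90 - 48Q + 6Q^2, P = MC on the upward-sloping part at Q* = 10.
TR = 210·10 = 2100. TC = 1614 + 500 = 2114. Profit = 2100 − 2114 = -$14.
Shutting down would mean losing the fixed cost of $1614, so operating at a loss of $14 is better by $1600.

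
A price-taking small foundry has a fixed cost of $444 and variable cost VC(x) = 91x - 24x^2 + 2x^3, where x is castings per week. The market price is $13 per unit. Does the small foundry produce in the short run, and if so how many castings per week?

Shut down

Variable cost is VC = 91x - 24x^2 + 2x^3, so AVC = VC/x = 91 - 24x + 2x^2 and MC = dTC/dx = 91 - 48x + 6x^2.
AVC is minimized where dAVC/dx = -24 + 4x = 0, at x = 6; min AVC = 91 - 24·6 + 2·6^2 = $19.
Since P = $13 < min AVC = $19, price fails to cover variable cost at any output.
The firm minimizes its loss by shutting down and losing only its fixed cost of $444.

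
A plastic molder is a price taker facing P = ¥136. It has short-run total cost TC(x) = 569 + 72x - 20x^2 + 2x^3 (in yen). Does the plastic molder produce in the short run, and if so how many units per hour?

Strip out fixed cost: VC = 72x - 20x^2 + 2x^3. Then AVC = 72 - 20x + 2x^2 and MC = 72 - 40x + 6x^2.
The AVC parabola has its vertex at x = 20/4 = 5, where AVC = 72 - 20·5 + 2·5^2 = ¥22.
Because ¥136 ≥ ¥22, revenue can cover variable cost; the firm operates.
P = MC gives -64 - 40x + 6x^2 = 0, with roots -4/3 and 8. Take the larger (rising MC): x* = 8.
Check: AVC at x = 8 is ¥40 ≤ P, so revenue covers variable cost.
Profit = P·x − TC = 136·8 − 889 = ¥199.

Produce at x = 8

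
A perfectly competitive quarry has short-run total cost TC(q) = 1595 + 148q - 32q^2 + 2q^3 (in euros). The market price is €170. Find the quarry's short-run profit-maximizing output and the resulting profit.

AVC = 148 - 32q + 2q^2; min AVC = €20 at q = 8. Since P = €170 ≥ min AVC, the firm produces.
MC = 148 - 64q + 6q^2. Setting P = MC and taking the root on the rising branch gives q* = 11.
TR = 170·11 = 1870. TC = 1595 + 418 = 2013. Profit = 1870 − 2013 = -€143.
That loss of €143 beats the €1595 the firm would lose by shutting down; producing recovers €1452 of fixed cost.

Profit = -€143 at q = 11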